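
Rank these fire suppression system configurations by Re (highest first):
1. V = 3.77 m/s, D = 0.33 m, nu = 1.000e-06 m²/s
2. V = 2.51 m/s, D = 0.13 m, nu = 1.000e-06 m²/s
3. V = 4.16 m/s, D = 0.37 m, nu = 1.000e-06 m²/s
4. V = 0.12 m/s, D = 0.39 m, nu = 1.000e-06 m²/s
Case 1: Re = 1.244e+06
Case 2: Re = 326300
Case 3: Re = 1.539e+06
Case 4: Re = 46800
Ranking (highest first): 3, 1, 2, 4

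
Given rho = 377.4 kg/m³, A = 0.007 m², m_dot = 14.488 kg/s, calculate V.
Formula: \dot{m} = \rho A V
Substituting knowns: 14.488 = 377.4·0.007·V
Solving for V: V = 14.488/(377.4·0.007) = 5.484 m/s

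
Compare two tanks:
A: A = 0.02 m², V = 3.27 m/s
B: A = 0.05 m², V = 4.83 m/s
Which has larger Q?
Q(A) = 65.4 L/s, Q(B) = 241.5 L/s. Answer: B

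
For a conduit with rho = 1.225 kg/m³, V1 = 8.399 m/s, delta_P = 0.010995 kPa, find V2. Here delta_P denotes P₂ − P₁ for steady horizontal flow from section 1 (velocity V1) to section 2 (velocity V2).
Formula: \Delta P = \frac{1}{2} \rho (V_1^2 - V_2^2)
Substituting knowns: 0.010995 = 0.5·1.225·(8.399² − V2²)/1000
Solving for V2: V2 = √(8.399² − 2·(0.010995·1000)/1.225) = 7.252 m/s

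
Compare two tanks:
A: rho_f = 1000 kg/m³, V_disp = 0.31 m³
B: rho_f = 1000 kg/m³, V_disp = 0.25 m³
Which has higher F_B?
F_B(A) = 3041 N, F_B(B) = 2452 N. Answer: A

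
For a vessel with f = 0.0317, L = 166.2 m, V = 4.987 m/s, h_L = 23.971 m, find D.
Formula: h_L = f \frac{L}{D} \frac{V^2}{2g}
Substituting knowns: 23.971 = 0.0317·(166.2/D)·4.987²/(2·9.81)
Solving for D: D = 0.0317·166.2·4.987²/(2·9.81·23.971) = 0.2786 m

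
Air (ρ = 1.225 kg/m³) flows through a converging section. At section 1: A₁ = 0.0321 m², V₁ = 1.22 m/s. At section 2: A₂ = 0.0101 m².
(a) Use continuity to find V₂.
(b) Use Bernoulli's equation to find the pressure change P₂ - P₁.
(a) Continuity: A₁V₁=A₂V₂ -> V₂=A₁V₁/A₂=0.0321*1.22/0.0101=3.88 m/s
(b) Bernoulli: P₂-P₁=0.5*rho*(V₁^2-V₂^2)/1000=0.5*1.225*(1.22^2-3.88^2)/1000=-0.008309 kPa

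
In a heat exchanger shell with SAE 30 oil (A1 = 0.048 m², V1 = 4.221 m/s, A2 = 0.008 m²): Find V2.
Formula: V_2 = \frac{A_1 V_1}{A_2}
V2 = 0.048·4.221/0.008 = 25.33 m/s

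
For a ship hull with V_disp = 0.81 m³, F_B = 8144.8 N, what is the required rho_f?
Formula: F_B = \rho_f g V_{disp}
Substituting knowns: 8144.8 = rho_f·9.81·0.81
Solving for rho_f: rho_f = 8144.8/(9.81·0.81) = 1025 kg/m³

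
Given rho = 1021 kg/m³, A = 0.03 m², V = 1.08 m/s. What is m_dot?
Formula: \dot{m} = \rho A V
m_dot = 1021·0.03·1.08 = 33.08 kg/s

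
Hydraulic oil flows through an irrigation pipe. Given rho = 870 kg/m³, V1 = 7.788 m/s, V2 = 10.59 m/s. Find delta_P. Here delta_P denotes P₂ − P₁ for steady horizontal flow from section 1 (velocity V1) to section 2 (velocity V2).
Formula: \Delta P = \frac{1}{2} \rho (V_1^2 - V_2^2)
delta_P = 0.5·870·(7.788² − 10.59²)/1000 = -22.4 kPa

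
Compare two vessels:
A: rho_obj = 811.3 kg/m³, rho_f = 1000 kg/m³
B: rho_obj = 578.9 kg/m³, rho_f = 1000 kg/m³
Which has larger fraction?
fraction(A) = 0.8113, fraction(B) = 0.5789. Answer: A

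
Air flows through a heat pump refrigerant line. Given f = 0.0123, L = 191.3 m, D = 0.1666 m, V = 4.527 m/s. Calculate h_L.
Formula: h_L = f \frac{L}{D} \frac{V^2}{2g}
h_L = 0.0123·(191.3/0.1666)·4.527²/(2·9.81) = 14.75 m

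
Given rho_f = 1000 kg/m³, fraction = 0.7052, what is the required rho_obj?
Formula: f_{sub} = \frac{\rho_{obj}}{\rho_f}
Substituting knowns: 0.7052 = rho_obj/1000
Solving for rho_obj: rho_obj = 0.7052·1000 = 705.2 kg/m³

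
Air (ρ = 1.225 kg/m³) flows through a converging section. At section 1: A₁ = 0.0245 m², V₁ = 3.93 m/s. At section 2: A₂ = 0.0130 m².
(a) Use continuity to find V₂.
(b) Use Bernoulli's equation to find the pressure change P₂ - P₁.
(a) Continuity: A₁V₁=A₂V₂ -> V₂=A₁V₁/A₂=0.0245*3.93/0.0130=7.41 m/s
(b) Bernoulli: P₂-P₁=0.5*rho*(V₁^2-V₂^2)/1000=0.5*1.225*(3.93^2-7.41^2)/1000=-0.02417 kPa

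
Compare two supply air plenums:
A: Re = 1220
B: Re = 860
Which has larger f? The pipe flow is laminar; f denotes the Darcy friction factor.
f(A) = 0.05246, f(B) = 0.07442. Answer: B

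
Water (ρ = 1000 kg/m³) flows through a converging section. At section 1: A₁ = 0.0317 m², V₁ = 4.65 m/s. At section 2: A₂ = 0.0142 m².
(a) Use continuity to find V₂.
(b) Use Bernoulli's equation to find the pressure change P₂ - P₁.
(a) Continuity: A₁V₁=A₂V₂ -> V₂=A₁V₁/A₂=0.0317*4.65/0.0142=10.38 m/s
(b) Bernoulli: P₂-P₁=0.5*rho*(V₁^2-V₂^2)/1000=0.5*1000*(4.65^2-10.38^2)/1000=-43.06 kPa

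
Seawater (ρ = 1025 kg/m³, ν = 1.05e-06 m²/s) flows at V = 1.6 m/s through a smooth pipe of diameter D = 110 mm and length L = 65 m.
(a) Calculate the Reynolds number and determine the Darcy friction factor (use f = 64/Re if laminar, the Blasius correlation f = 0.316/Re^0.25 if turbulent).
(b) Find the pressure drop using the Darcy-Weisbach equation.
(a) Re = V·D/ν = 1.6·0.11/1.05e-06 = 167620 → turbulent (Re > 4000); f = 0.316/Re^0.25 = 0.316/167620^0.25 = 0.015617 (Blasius is strictly valid for Re ≲ 1e5; used here as the smooth-pipe estimate the problem specifies)
(b) Darcy-Weisbach: ΔP = f·(L/D)·½ρV²/1000 = 0.015617·(65/0.110)·½·1025·1.6²/1000 = 12.11 kPa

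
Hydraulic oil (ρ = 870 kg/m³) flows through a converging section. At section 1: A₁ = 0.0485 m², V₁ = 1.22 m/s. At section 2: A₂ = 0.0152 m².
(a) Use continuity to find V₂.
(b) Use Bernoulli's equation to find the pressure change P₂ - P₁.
(a) Continuity: A₁V₁=A₂V₂ -> V₂=A₁V₁/A₂=0.0485*1.22/0.0152=3.89 m/s
(b) Bernoulli: P₂-P₁=0.5*rho*(V₁^2-V₂^2)/1000=0.5*870*(1.22^2-3.89^2)/1000=-5.935 kPa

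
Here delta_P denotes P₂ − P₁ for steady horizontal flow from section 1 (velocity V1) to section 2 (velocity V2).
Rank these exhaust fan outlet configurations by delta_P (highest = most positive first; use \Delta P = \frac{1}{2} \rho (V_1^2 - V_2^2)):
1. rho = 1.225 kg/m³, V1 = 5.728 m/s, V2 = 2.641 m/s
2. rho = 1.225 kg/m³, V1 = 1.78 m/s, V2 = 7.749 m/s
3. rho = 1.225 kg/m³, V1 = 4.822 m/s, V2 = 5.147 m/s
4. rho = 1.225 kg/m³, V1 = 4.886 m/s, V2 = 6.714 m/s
Case 1: delta_P = 0.01582 kPa
Case 2: delta_P = -0.03484 kPa
Case 3: delta_P = -0.001984 kPa
Case 4: delta_P = -0.01299 kPa
Ranking (highest first): 1, 3, 4, 2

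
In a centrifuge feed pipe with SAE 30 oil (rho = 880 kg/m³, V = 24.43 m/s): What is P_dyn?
Formula: P_{dyn} = \frac{1}{2} \rho V^2
P_dyn = 0.5·880·24.43²/1000 = 262.6 kPa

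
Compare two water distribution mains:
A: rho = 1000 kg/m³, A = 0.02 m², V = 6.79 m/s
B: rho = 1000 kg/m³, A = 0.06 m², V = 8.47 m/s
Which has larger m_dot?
m_dot(A) = 135.8 kg/s, m_dot(B) = 508.2 kg/s. Answer: B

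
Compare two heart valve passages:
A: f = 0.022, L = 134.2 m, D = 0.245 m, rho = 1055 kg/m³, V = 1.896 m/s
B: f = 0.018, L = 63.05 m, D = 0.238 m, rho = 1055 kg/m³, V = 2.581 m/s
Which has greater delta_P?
delta_P(A) = 22.85 kPa, delta_P(B) = 16.76 kPa. Answer: A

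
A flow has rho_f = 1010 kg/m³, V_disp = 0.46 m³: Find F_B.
Formula: F_B = \rho_f g V_{disp}
F_B = 1010·9.81·0.46 = 4558 N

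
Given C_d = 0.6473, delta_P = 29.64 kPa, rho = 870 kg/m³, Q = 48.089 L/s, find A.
Formula: Q = C_d A \sqrt{\frac{2 \Delta P}{\rho}}
Substituting knowns: 48.089 = 0.6473·A·√(2·(29.64·1000)/870)·1000
Solving for A: A = (48.089/1000)/(0.6473·√(2·(29.64·1000)/870)) = 0.009 m²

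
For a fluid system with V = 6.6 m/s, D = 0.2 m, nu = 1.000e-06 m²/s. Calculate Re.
Formula: Re = \frac{V D}{\nu}
Re = 6.6·0.2/1.000e-06 = 1.320e+06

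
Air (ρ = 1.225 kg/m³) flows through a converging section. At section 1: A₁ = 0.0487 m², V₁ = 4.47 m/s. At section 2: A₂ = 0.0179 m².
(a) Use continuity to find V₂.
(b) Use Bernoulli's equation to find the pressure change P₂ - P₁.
(a) Continuity: A₁V₁=A₂V₂ -> V₂=A₁V₁/A₂=0.0487*4.47/0.0179=12.16 m/s
(b) Bernoulli: P₂-P₁=0.5*rho*(V₁^2-V₂^2)/1000=0.5*1.225*(4.47^2-12.16^2)/1000=-0.07833 kPa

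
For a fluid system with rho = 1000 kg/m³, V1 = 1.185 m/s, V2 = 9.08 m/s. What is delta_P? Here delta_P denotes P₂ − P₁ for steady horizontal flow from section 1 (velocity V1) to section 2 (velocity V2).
Formula: \Delta P = \frac{1}{2} \rho (V_1^2 - V_2^2)
delta_P = 0.5·1000·(1.185² − 9.08²)/1000 = -40.52 kPa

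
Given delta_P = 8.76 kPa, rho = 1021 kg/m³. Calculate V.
Formula: V = \sqrt{\frac{2 \Delta P}{\rho}}
V = √(2·(8.76·1000)/1021) = 4.142 m/s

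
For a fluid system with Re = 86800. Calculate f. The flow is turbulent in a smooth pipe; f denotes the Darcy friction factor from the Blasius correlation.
Formula: f = \frac{0.316}{Re^{0.25}}
f = 0.316/86800^0.25 = 0.01841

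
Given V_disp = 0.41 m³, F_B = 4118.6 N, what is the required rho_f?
Formula: F_B = \rho_f g V_{disp}
Substituting knowns: 4118.6 = rho_f·9.81·0.41
Solving for rho_f: rho_f = 4118.6/(9.81·0.41) = 1024 kg/m³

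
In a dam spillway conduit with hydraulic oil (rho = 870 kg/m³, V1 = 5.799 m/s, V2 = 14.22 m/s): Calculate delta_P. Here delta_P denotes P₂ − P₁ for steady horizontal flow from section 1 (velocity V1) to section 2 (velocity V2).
Formula: \Delta P = \frac{1}{2} \rho (V_1^2 - V_2^2)
delta_P = 0.5·870·(5.799² − 14.22²)/1000 = -73.33 kPa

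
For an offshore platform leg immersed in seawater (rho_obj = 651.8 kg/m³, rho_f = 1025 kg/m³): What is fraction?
Formula: f_{sub} = \frac{\rho_{obj}}{\rho_f}
fraction = 651.8/1025 = 0.6359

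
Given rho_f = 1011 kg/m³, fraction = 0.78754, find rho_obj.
Formula: f_{sub} = \frac{\rho_{obj}}{\rho_f}
Substituting knowns: 0.78754 = rho_obj/1011
Solving for rho_obj: rho_obj = 0.78754·1011 = 796.2 kg/m³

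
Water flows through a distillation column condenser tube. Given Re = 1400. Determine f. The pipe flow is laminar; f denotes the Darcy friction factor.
Formula: f = \frac{64}{Re}
f = 64/1400 = 0.04571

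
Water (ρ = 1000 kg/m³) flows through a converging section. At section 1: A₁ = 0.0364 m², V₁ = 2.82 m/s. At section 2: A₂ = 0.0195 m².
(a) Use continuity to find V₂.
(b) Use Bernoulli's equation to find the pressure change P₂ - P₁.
(a) Continuity: A₁V₁=A₂V₂ -> V₂=A₁V₁/A₂=0.0364*2.82/0.0195=5.26 m/s
(b) Bernoulli: P₂-P₁=0.5*rho*(V₁^2-V₂^2)/1000=0.5*1000*(2.82^2-5.26^2)/1000=-9.858 kPa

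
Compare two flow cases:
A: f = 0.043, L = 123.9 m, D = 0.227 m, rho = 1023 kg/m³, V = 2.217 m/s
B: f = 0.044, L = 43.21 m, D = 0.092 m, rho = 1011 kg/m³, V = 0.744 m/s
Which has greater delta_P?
delta_P(A) = 59.01 kPa, delta_P(B) = 5.783 kPa. Answer: A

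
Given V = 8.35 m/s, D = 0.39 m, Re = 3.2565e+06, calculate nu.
Formula: Re = \frac{V D}{\nu}
Substituting knowns: 3.2565e+06 = 8.35·0.39/nu
Solving for nu: nu = 8.35·0.39/3.2565e+06 = 1.000e-06 m²/s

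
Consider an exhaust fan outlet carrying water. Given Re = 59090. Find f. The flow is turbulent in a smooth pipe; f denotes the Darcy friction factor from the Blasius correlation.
Formula: f = \frac{0.316}{Re^{0.25}}
f = 0.316/59090^0.25 = 0.02027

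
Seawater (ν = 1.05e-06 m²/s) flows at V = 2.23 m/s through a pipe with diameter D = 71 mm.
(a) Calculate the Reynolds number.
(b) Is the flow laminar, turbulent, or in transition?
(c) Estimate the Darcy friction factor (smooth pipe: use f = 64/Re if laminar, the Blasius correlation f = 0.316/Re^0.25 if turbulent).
(a) Re = V·D/ν = 2.23·0.071/1.05e-06 = 150790
(b) Flow regime: turbulent (Re > 4000)
(c) Friction factor: f = 0.316/Re^0.25 = 0.316/150790^0.25 = 0.01604 (Blasius is strictly valid for Re ≲ 1e5; used here as the smooth-pipe estimate the problem specifies)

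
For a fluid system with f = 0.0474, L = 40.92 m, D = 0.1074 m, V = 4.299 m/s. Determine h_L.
Formula: h_L = f \frac{L}{D} \frac{V^2}{2g}
h_L = 0.0474·(40.92/0.1074)·4.299²/(2·9.81) = 17.01 m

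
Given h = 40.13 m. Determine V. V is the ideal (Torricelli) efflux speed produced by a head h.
Formula: V = \sqrt{2 g h}
V = √(2·9.81·40.13) = 28.06 m/s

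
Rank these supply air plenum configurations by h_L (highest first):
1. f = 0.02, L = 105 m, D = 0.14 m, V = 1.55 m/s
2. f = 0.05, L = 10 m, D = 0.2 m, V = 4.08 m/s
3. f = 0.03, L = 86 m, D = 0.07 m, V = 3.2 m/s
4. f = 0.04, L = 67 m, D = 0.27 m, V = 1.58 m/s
Case 1: h_L = 1.837 m
Case 2: h_L = 2.121 m
Case 3: h_L = 19.24 m
Case 4: h_L = 1.263 m
Ranking (highest first): 3, 2, 1, 4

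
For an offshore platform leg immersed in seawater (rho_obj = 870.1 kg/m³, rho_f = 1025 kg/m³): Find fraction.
Formula: f_{sub} = \frac{\rho_{obj}}{\rho_f}
fraction = 870.1/1025 = 0.8489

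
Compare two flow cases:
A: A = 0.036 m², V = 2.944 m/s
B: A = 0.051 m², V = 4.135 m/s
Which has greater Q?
Q(A) = 106 L/s, Q(B) = 210.9 L/s. Answer: B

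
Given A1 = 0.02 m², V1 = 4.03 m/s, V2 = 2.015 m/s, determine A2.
Formula: V_2 = \frac{A_1 V_1}{A_2}
Substituting knowns: 2.015 = 0.02·4.03/A2
Solving for A2: A2 = 0.02·4.03/2.015 = 0.04 m²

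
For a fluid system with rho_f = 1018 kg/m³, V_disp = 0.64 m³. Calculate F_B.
Formula: F_B = \rho_f g V_{disp}
F_B = 1018·9.81·0.64 = 6391 N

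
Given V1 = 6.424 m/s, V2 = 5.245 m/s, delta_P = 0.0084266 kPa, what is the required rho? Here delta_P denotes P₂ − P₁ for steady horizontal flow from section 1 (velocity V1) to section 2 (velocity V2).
Formula: \Delta P = \frac{1}{2} \rho (V_1^2 - V_2^2)
Substituting knowns: 0.0084266 = 0.5·rho·(6.424² − 5.245²)/1000
Solving for rho: rho = 2·(0.0084266·1000)/(6.424² − 5.245²) = 1.225 kg/m³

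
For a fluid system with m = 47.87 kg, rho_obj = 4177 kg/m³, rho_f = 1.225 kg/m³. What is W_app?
Formula: W_{app} = mg\left(1 - \frac{\rho_f}{\rho_{obj}}\right)
W_app = 47.87·9.81·(1 − 1.225/4177) = 469.5 N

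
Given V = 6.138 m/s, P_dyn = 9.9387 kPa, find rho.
Formula: P_{dyn} = \frac{1}{2} \rho V^2
Substituting knowns: 9.9387 = 0.5·rho·6.138²/1000
Solving for rho: rho = 2·(9.9387·1000)/6.138² = 527.6 kg/m³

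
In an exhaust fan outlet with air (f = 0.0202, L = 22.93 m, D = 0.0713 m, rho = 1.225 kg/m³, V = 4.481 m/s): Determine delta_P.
Formula: \Delta P = f \frac{L}{D} \frac{\rho V^2}{2}
delta_P = 0.0202·(22.93/0.0713)·0.5·1.225·4.481²/1000 = 0.0799 kPa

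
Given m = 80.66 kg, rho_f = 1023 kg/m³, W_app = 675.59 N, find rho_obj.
Formula: W_{app} = mg\left(1 - \frac{\rho_f}{\rho_{obj}}\right)
Substituting knowns: 675.59 = 80.66·9.81·(1 − 1023/rho_obj)
Solving for rho_obj: rho_obj = 1023/(1 − 675.59/(80.66·9.81)) = 6997 kg/m³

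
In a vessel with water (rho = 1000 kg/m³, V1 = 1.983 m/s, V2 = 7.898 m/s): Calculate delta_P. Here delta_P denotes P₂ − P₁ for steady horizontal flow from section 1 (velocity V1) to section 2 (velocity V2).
Formula: \Delta P = \frac{1}{2} \rho (V_1^2 - V_2^2)
delta_P = 0.5·1000·(1.983² − 7.898²)/1000 = -29.22 kPa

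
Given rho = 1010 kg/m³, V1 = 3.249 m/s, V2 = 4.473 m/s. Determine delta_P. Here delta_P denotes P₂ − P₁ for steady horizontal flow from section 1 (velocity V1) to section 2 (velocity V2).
Formula: \Delta P = \frac{1}{2} \rho (V_1^2 - V_2^2)
delta_P = 0.5·1010·(3.249² − 4.473²)/1000 = -4.773 kPa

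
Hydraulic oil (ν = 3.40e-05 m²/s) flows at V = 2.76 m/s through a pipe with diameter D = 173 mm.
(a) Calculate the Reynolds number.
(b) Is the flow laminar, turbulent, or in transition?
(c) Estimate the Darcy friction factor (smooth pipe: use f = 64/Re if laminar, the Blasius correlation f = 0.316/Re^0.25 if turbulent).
(a) Re = V·D/ν = 2.76·0.173/3.40e-05 = 14044
(b) Flow regime: turbulent (Re > 4000)
(c) Friction factor: f = 0.316/Re^0.25 = 0.316/14044^0.25 = 0.02903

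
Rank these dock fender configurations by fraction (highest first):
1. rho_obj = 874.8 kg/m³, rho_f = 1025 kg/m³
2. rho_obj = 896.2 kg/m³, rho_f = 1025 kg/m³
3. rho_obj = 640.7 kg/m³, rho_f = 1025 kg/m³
Case 1: fraction = 0.8535
Case 2: fraction = 0.8743
Case 3: fraction = 0.6251
Ranking (highest first): 2, 1, 3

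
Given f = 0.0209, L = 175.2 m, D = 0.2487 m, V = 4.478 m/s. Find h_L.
Formula: h_L = f \frac{L}{D} \frac{V^2}{2g}
h_L = 0.0209·(175.2/0.2487)·4.478²/(2·9.81) = 15.05 m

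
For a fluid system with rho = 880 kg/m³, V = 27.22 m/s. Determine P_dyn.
Formula: P_{dyn} = \frac{1}{2} \rho V^2
P_dyn = 0.5·880·27.22²/1000 = 326 kPa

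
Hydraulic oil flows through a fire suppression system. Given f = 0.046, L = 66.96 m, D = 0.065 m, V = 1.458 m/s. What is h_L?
Formula: h_L = f \frac{L}{D} \frac{V^2}{2g}
h_L = 0.046·(66.96/0.065)·1.458²/(2·9.81) = 5.134 m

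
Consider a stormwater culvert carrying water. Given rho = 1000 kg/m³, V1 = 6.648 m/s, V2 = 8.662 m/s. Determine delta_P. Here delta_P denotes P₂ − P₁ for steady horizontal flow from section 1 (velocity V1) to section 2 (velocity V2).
Formula: \Delta P = \frac{1}{2} \rho (V_1^2 - V_2^2)
delta_P = 0.5·1000·(6.648² − 8.662²)/1000 = -15.42 kPa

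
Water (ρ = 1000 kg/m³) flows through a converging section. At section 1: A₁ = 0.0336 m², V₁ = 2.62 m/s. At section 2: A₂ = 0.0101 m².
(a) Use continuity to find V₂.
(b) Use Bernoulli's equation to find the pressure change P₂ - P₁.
(a) Continuity: A₁V₁=A₂V₂ -> V₂=A₁V₁/A₂=0.0336*2.62/0.0101=8.72 m/s
(b) Bernoulli: P₂-P₁=0.5*rho*(V₁^2-V₂^2)/1000=0.5*1000*(2.62^2-8.72^2)/1000=-34.59 kPa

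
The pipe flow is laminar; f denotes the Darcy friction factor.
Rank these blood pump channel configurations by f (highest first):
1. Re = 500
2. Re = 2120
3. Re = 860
Case 1: f = 0.128
Case 2: f = 0.03019
Case 3: f = 0.07442
Ranking (highest first): 1, 3, 2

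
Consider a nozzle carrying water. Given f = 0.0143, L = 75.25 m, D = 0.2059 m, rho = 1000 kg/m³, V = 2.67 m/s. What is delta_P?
Formula: \Delta P = f \frac{L}{D} \frac{\rho V^2}{2}
delta_P = 0.0143·(75.25/0.2059)·0.5·1000·2.67²/1000 = 18.63 kPa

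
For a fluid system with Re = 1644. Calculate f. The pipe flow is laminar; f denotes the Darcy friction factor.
Formula: f = \frac{64}{Re}
f = 64/1644 = 0.03893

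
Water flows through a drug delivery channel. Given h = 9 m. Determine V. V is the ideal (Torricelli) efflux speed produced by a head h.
Formula: V = \sqrt{2 g h}
V = √(2·9.81·9) = 13.29 m/s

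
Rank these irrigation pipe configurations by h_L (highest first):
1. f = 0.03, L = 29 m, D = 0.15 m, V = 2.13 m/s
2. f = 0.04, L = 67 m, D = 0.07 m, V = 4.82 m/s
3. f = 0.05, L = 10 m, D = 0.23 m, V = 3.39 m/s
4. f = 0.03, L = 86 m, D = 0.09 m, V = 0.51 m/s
Case 1: h_L = 1.341 m
Case 2: h_L = 45.33 m
Case 3: h_L = 1.273 m
Case 4: h_L = 0.38 m
Ranking (highest first): 2, 1, 3, 4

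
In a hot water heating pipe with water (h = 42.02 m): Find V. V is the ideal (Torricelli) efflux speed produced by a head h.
Formula: V = \sqrt{2 g h}
V = √(2·9.81·42.02) = 28.71 m/s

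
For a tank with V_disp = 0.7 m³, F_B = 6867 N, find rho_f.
Formula: F_B = \rho_f g V_{disp}
Substituting knowns: 6867 = rho_f·9.81·0.7
Solving for rho_f: rho_f = 6867/(9.81·0.7) = 1000 kg/m³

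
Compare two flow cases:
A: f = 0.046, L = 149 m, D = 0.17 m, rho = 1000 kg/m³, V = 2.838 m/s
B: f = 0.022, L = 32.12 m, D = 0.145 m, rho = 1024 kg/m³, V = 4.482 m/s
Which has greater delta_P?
delta_P(A) = 162.4 kPa, delta_P(B) = 50.12 kPa. Answer: A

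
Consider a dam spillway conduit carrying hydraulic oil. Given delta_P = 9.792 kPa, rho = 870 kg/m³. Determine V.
Formula: V = \sqrt{\frac{2 \Delta P}{\rho}}
V = √(2·(9.792·1000)/870) = 4.745 m/s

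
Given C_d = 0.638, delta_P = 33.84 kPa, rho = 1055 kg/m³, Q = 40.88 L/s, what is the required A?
Formula: Q = C_d A \sqrt{\frac{2 \Delta P}{\rho}}
Substituting knowns: 40.88 = 0.638·A·√(2·(33.84·1000)/1055)·1000
Solving for A: A = (40.88/1000)/(0.638·√(2·(33.84·1000)/1055)) = 0.008 m²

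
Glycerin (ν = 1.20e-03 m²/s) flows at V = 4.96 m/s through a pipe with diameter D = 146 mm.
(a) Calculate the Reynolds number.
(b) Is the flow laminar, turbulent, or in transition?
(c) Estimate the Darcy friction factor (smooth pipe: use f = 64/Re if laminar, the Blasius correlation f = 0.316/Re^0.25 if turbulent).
(a) Re = V·D/ν = 4.96·0.146/1.20e-03 = 603.47
(b) Flow regime: laminar (Re < 2300)
(c) Friction factor: f = 64/Re = 64/603.47 = 0.1061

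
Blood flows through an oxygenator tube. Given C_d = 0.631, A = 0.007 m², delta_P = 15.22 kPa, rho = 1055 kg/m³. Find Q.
Formula: Q = C_d A \sqrt{\frac{2 \Delta P}{\rho}}
Q = 0.631·0.007·√(2·(15.22·1000)/1055)·1000 = 23.73 L/s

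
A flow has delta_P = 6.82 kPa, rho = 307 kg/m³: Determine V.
Formula: V = \sqrt{\frac{2 \Delta P}{\rho}}
V = √(2·(6.82·1000)/307) = 6.666 m/s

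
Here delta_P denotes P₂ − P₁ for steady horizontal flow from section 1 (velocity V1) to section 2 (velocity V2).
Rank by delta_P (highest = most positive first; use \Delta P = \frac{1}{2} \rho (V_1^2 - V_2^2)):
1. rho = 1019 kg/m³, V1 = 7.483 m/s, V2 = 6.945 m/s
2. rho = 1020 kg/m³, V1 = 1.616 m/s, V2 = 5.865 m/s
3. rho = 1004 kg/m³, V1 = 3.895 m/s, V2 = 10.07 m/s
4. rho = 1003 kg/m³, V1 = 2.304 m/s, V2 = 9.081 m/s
Case 1: delta_P = 3.955 kPa
Case 2: delta_P = -16.21 kPa
Case 3: delta_P = -43.29 kPa
Case 4: delta_P = -38.69 kPa
Ranking (highest first): 1, 2, 4, 3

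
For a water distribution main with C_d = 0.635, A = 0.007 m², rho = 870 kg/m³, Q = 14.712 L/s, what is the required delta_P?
Formula: Q = C_d A \sqrt{\frac{2 \Delta P}{\rho}}
Substituting knowns: 14.712 = 0.635·0.007·√(2·(delta_P·1000)/870)·1000
Solving for delta_P: delta_P = ((14.712/1000)/(0.635·0.007))²·870/2/1000 = 4.765 kPa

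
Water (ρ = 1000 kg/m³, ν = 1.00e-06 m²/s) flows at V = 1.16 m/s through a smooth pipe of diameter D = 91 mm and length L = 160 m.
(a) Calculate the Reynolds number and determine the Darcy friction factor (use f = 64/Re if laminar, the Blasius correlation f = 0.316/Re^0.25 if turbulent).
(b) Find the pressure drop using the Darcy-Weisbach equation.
(a) Re = V·D/ν = 1.16·0.091/1.00e-06 = 105560 → turbulent (Re > 4000); f = 0.316/Re^0.25 = 0.316/105560^0.25 = 0.017531 (Blasius is strictly valid for Re ≲ 1e5; used here as the smooth-pipe estimate the problem specifies)
(b) Darcy-Weisbach: ΔP = f·(L/D)·½ρV²/1000 = 0.017531·(160/0.091)·½·1000·1.16²/1000 = 20.74 kPa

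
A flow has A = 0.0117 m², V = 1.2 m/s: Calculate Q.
Formula: Q = A V
Q = 0.0117·1.2·1000 = 14.04 L/s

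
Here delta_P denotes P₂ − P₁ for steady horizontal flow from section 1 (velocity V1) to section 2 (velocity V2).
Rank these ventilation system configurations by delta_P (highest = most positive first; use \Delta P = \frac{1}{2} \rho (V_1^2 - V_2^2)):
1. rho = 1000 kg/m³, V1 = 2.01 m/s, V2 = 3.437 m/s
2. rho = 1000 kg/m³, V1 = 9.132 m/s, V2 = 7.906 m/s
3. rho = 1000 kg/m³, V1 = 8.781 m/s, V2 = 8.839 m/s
Case 1: delta_P = -3.886 kPa
Case 2: delta_P = 10.44 kPa
Case 3: delta_P = -0.511 kPa
Ranking (highest first): 2, 3, 1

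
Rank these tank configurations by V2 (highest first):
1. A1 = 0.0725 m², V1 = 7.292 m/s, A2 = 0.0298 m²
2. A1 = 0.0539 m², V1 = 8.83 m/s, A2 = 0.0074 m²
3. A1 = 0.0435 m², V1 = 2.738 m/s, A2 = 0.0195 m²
Case 1: V2 = 17.74 m/s
Case 2: V2 = 64.32 m/s
Case 3: V2 = 6.108 m/s
Ranking (highest first): 2, 1, 3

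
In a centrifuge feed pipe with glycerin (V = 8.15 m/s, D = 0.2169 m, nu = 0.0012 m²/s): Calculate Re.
Formula: Re = \frac{V D}{\nu}
Re = 8.15·0.2169/0.0012 = 1473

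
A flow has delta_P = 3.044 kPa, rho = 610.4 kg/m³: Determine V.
Formula: V = \sqrt{\frac{2 \Delta P}{\rho}}
V = √(2·(3.044·1000)/610.4) = 3.158 m/s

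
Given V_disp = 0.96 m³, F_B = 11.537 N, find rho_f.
Formula: F_B = \rho_f g V_{disp}
Substituting knowns: 11.537 = rho_f·9.81·0.96
Solving for rho_f: rho_f = 11.537/(9.81·0.96) = 1.225 kg/m³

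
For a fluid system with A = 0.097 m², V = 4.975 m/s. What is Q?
Formula: Q = A V
Q = 0.097·4.975·1000 = 482.6 L/s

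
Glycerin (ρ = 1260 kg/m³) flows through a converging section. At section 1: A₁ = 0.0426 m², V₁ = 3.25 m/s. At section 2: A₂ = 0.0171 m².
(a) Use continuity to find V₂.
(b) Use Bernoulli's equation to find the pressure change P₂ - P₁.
(a) Continuity: A₁V₁=A₂V₂ -> V₂=A₁V₁/A₂=0.0426*3.25/0.0171=8.10 m/s
(b) Bernoulli: P₂-P₁=0.5*rho*(V₁^2-V₂^2)/1000=0.5*1260*(3.25^2-8.10^2)/1000=-34.68 kPa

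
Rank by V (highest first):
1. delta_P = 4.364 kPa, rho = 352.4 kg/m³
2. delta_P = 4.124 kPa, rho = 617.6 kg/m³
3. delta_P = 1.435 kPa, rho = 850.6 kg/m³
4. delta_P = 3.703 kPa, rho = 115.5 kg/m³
Case 1: V = 4.977 m/s
Case 2: V = 3.654 m/s
Case 3: V = 1.837 m/s
Case 4: V = 8.008 m/s
Ranking (highest first): 4, 1, 2, 3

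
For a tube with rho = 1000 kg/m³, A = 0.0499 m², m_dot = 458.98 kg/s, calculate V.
Formula: \dot{m} = \rho A V
Substituting knowns: 458.98 = 1000·0.0499·V
Solving for V: V = 458.98/(1000·0.0499) = 9.198 m/s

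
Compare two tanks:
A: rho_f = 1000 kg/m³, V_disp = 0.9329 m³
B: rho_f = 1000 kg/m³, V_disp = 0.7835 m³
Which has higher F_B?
F_B(A) = 9152 N, F_B(B) = 7686 N. Answer: A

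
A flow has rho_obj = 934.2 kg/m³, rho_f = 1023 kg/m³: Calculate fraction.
Formula: f_{sub} = \frac{\rho_{obj}}{\rho_f}
fraction = 934.2/1023 = 0.9132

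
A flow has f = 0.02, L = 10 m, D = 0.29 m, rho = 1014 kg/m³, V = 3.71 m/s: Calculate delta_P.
Formula: \Delta P = f \frac{L}{D} \frac{\rho V^2}{2}
delta_P = 0.02·(10/0.29)·0.5·1014·3.71²/1000 = 4.813 kPa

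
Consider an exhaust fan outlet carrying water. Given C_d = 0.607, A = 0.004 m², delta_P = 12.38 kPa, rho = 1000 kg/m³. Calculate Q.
Formula: Q = C_d A \sqrt{\frac{2 \Delta P}{\rho}}
Q = 0.607·0.004·√(2·(12.38·1000)/1000)·1000 = 12.08 L/s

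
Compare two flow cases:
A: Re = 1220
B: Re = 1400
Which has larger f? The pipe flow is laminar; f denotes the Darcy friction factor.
f(A) = 0.05246, f(B) = 0.04571. Answer: A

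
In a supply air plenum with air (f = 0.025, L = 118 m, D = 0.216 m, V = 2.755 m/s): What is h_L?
Formula: h_L = f \frac{L}{D} \frac{V^2}{2g}
h_L = 0.025·(118/0.216)·2.755²/(2·9.81) = 5.283 m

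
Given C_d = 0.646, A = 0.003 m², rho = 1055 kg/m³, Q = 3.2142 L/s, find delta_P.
Formula: Q = C_d A \sqrt{\frac{2 \Delta P}{\rho}}
Substituting knowns: 3.2142 = 0.646·0.003·√(2·(delta_P·1000)/1055)·1000
Solving for delta_P: delta_P = ((3.2142/1000)/(0.646·0.003))²·1055/2/1000 = 1.451 kPa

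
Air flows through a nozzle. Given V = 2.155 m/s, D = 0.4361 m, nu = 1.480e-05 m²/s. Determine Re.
Formula: Re = \frac{V D}{\nu}
Re = 2.155·0.4361/1.480e-05 = 63500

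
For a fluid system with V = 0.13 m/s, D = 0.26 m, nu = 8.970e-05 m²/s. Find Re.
Formula: Re = \frac{V D}{\nu}
Re = 0.13·0.26/8.970e-05 = 376.8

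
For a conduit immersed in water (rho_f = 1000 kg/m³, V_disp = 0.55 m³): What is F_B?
Formula: F_B = \rho_f g V_{disp}
F_B = 1000·9.81·0.55 = 5396 N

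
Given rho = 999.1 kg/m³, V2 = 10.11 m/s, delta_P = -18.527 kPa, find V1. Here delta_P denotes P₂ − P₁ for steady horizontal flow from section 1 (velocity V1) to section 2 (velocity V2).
Formula: \Delta P = \frac{1}{2} \rho (V_1^2 - V_2^2)
Substituting knowns: -18.527 = 0.5·999.1·(V1² − 10.11²)/1000
Solving for V1: V1 = √(10.11² + 2·(-18.527·1000)/999.1) = 8.07 m/s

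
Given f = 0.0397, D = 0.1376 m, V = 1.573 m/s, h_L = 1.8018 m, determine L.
Formula: h_L = f \frac{L}{D} \frac{V^2}{2g}
Substituting knowns: 1.8018 = 0.0397·(L/0.1376)·1.573²/(2·9.81)
Solving for L: L = 1.8018·2·9.81·0.1376/(0.0397·1.573²) = 49.52 m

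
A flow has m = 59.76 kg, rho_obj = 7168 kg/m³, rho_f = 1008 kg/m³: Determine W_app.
Formula: W_{app} = mg\left(1 - \frac{\rho_f}{\rho_{obj}}\right)
W_app = 59.76·9.81·(1 − 1008/7168) = 503.8 N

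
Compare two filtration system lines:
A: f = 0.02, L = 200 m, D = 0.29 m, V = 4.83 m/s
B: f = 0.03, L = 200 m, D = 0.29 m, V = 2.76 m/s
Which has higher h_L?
h_L(A) = 16.4 m, h_L(B) = 8.033 m. Answer: A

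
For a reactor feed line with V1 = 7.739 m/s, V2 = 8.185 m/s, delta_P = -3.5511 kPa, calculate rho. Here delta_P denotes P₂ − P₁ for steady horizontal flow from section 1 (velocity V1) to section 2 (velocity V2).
Formula: \Delta P = \frac{1}{2} \rho (V_1^2 - V_2^2)
Substituting knowns: -3.5511 = 0.5·rho·(7.739² − 8.185²)/1000
Solving for rho: rho = 2·(-3.5511·1000)/(7.739² − 8.185²) = 1000 kg/m³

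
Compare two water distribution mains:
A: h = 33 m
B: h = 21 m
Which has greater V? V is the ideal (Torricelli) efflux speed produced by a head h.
V(A) = 25.45 m/s, V(B) = 20.3 m/s. Answer: A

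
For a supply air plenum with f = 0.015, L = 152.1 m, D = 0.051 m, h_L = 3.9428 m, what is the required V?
Formula: h_L = f \frac{L}{D} \frac{V^2}{2g}
Substituting knowns: 3.9428 = 0.015·(152.1/0.051)·V²/(2·9.81)
Solving for V: V = √(3.9428·2·9.81/(0.015·(152.1/0.051))) = 1.315 m/s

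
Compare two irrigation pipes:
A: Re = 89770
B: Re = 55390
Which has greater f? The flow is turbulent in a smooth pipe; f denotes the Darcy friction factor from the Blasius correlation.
f(A) = 0.01826, f(B) = 0.0206. Answer: B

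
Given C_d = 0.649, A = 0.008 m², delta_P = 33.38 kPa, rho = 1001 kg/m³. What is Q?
Formula: Q = C_d A \sqrt{\frac{2 \Delta P}{\rho}}
Q = 0.649·0.008·√(2·(33.38·1000)/1001)·1000 = 42.4 L/s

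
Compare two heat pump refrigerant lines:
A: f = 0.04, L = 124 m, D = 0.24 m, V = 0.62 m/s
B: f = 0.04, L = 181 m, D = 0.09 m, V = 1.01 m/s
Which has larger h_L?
h_L(A) = 0.4049 m, h_L(B) = 4.183 m. Answer: B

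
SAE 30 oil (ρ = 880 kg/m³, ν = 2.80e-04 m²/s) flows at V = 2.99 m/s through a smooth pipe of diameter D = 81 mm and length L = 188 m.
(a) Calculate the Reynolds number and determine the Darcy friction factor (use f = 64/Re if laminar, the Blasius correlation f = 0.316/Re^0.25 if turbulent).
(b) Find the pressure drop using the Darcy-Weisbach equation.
(a) Re = V·D/ν = 2.99·0.081/2.80e-04 = 864.96 → laminar (Re < 2300); f = 64/Re = 64/864.96 = 0.073992
(b) Darcy-Weisbach: ΔP = f·(L/D)·½ρV²/1000 = 0.073992·(188/0.081)·½·880·2.99²/1000 = 675.5 kPa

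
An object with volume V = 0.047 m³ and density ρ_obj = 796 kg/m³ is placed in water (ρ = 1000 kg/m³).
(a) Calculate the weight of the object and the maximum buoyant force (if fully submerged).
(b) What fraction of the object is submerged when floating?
(a) W=rho_obj*g*V=796*9.81*0.047=367.0 N; F_B(max)=rho*g*V=1000*9.81*0.047=461.1 N
(b) Floating fraction=rho_obj/rho=796/1000=0.796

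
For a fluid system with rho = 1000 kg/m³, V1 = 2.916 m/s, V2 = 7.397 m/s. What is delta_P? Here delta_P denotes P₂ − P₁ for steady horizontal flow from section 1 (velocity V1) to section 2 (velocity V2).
Formula: \Delta P = \frac{1}{2} \rho (V_1^2 - V_2^2)
delta_P = 0.5·1000·(2.916² − 7.397²)/1000 = -23.11 kPa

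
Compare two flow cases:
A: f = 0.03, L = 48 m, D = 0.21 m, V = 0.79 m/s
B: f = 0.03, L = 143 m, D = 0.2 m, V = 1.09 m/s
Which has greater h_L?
h_L(A) = 0.2181 m, h_L(B) = 1.299 m. Answer: B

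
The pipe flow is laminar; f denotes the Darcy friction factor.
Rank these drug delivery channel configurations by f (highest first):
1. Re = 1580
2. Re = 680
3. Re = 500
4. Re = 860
Case 1: f = 0.04051
Case 2: f = 0.09412
Case 3: f = 0.128
Case 4: f = 0.07442
Ranking (highest first): 3, 2, 4, 1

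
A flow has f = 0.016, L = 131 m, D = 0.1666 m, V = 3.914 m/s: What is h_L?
Formula: h_L = f \frac{L}{D} \frac{V^2}{2g}
h_L = 0.016·(131/0.1666)·3.914²/(2·9.81) = 9.823 m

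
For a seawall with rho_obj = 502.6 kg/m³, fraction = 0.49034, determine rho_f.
Formula: f_{sub} = \frac{\rho_{obj}}{\rho_f}
Substituting knowns: 0.49034 = 502.6/rho_f
Solving for rho_f: rho_f = 502.6/0.49034 = 1025 kg/m³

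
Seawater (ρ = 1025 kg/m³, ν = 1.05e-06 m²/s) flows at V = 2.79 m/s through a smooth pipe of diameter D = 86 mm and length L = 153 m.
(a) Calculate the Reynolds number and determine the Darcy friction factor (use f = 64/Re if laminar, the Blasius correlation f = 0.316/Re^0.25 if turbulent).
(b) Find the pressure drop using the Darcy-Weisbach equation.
(a) Re = V·D/ν = 2.79·0.086/1.05e-06 = 228510 → turbulent (Re > 4000); f = 0.316/Re^0.25 = 0.316/228510^0.25 = 0.014453 (Blasius is strictly valid for Re ≲ 1e5; used here as the smooth-pipe estimate the problem specifies)
(b) Darcy-Weisbach: ΔP = f·(L/D)·½ρV²/1000 = 0.014453·(153/0.086)·½·1025·2.79²/1000 = 102.6 kPa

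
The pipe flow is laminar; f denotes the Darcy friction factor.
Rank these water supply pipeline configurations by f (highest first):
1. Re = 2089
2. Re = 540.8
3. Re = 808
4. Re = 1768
Case 1: f = 0.03064
Case 2: f = 0.1183
Case 3: f = 0.07921
Case 4: f = 0.0362
Ranking (highest first): 2, 3, 4, 1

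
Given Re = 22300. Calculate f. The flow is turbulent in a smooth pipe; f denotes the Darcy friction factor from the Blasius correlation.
Formula: f = \frac{0.316}{Re^{0.25}}
f = 0.316/22300^0.25 = 0.02586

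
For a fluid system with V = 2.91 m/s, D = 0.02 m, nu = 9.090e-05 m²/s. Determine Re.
Formula: Re = \frac{V D}{\nu}
Re = 2.91·0.02/9.090e-05 = 640.3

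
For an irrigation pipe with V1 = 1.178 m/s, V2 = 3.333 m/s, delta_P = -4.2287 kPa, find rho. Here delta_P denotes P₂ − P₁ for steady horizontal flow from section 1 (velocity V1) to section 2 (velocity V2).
Formula: \Delta P = \frac{1}{2} \rho (V_1^2 - V_2^2)
Substituting knowns: -4.2287 = 0.5·rho·(1.178² − 3.333²)/1000
Solving for rho: rho = 2·(-4.2287·1000)/(1.178² − 3.333²) = 870 kg/m³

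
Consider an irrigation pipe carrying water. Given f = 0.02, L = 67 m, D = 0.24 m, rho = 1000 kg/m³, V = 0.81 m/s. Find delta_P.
Formula: \Delta P = f \frac{L}{D} \frac{\rho V^2}{2}
delta_P = 0.02·(67/0.24)·0.5·1000·0.81²/1000 = 1.832 kPa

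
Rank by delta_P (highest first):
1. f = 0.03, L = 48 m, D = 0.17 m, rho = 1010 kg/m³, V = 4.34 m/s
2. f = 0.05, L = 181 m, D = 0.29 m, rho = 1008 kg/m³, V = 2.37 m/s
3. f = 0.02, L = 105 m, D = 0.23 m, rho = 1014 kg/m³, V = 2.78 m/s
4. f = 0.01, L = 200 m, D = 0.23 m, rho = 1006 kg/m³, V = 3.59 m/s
Case 1: delta_P = 80.57 kPa
Case 2: delta_P = 88.34 kPa
Case 3: delta_P = 35.78 kPa
Case 4: delta_P = 56.37 kPa
Ranking (highest first): 2, 1, 4, 3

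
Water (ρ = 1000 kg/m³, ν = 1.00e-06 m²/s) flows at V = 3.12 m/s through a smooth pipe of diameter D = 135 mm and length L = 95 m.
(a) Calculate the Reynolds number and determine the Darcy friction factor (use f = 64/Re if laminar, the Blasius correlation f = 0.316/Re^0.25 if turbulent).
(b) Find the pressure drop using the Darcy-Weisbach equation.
(a) Re = V·D/ν = 3.12·0.135/1.00e-06 = 421200 → turbulent (Re > 4000); f = 0.316/Re^0.25 = 0.316/421200^0.25 = 0.012404 (Blasius is strictly valid for Re ≲ 1e5; used here as the smooth-pipe estimate the problem specifies)
(b) Darcy-Weisbach: ΔP = f·(L/D)·½ρV²/1000 = 0.012404·(95/0.135)·½·1000·3.12²/1000 = 42.48 kPa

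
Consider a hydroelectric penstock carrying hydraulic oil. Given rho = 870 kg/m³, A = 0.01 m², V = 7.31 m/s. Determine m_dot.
Formula: \dot{m} = \rho A V
m_dot = 870·0.01·7.31 = 63.6 kg/s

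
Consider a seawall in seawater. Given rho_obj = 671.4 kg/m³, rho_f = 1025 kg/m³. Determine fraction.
Formula: f_{sub} = \frac{\rho_{obj}}{\rho_f}
fraction = 671.4/1025 = 0.655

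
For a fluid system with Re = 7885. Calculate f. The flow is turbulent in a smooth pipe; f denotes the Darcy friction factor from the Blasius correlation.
Formula: f = \frac{0.316}{Re^{0.25}}
f = 0.316/7885^0.25 = 0.03353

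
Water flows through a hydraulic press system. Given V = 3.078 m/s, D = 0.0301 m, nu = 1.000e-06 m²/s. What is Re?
Formula: Re = \frac{V D}{\nu}
Re = 3.078·0.0301/1.000e-06 = 92648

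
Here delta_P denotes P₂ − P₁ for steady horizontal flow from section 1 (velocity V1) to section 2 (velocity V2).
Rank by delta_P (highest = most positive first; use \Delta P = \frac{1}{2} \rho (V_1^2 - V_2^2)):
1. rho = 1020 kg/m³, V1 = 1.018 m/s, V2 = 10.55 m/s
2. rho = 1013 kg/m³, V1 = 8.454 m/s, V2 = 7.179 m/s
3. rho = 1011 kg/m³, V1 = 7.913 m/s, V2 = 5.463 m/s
Case 1: delta_P = -56.24 kPa
Case 2: delta_P = 10.1 kPa
Case 3: delta_P = 16.57 kPa
Ranking (highest first): 3, 2, 1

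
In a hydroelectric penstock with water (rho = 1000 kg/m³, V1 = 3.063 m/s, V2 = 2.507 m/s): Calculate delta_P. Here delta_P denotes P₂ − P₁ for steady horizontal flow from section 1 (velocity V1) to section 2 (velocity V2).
Formula: \Delta P = \frac{1}{2} \rho (V_1^2 - V_2^2)
delta_P = 0.5·1000·(3.063² − 2.507²)/1000 = 1.548 kPa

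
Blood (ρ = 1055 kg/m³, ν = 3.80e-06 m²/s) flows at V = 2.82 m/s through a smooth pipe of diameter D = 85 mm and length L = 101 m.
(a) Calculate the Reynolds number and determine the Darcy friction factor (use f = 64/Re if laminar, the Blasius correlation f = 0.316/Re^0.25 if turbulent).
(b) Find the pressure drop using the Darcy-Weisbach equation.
(a) Re = V·D/ν = 2.82·0.085/3.80e-06 = 63079 → turbulent (Re > 4000); f = 0.316/Re^0.25 = 0.316/63079^0.25 = 0.01994
(b) Darcy-Weisbach: ΔP = f·(L/D)·½ρV²/1000 = 0.01994·(101/0.085)·½·1055·2.82²/1000 = 99.39 kPa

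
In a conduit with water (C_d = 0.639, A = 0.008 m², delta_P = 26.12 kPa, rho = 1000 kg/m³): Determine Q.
Formula: Q = C_d A \sqrt{\frac{2 \Delta P}{\rho}}
Q = 0.639·0.008·√(2·(26.12·1000)/1000)·1000 = 36.95 L/s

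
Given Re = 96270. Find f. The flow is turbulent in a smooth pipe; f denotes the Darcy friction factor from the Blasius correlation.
Formula: f = \frac{0.316}{Re^{0.25}}
f = 0.316/96270^0.25 = 0.01794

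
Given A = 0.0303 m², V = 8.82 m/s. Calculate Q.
Formula: Q = A V
Q = 0.0303·8.82·1000 = 267.2 L/s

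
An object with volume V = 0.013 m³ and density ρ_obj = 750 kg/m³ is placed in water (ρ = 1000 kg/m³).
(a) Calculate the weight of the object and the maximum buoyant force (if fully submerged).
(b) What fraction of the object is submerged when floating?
(a) W=rho_obj*g*V=750*9.81*0.013=95.6 N; F_B(max)=rho*g*V=1000*9.81*0.013=127.5 N
(b) Floating fraction=rho_obj/rho=750/1000=0.750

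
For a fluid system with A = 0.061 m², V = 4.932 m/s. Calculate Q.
Formula: Q = A V
Q = 0.061·4.932·1000 = 300.9 L/s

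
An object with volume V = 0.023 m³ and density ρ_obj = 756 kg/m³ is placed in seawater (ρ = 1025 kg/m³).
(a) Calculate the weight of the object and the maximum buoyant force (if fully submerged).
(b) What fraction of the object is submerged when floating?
(a) W=rho_obj*g*V=756*9.81*0.023=170.6 N; F_B(max)=rho*g*V=1025*9.81*0.023=231.3 N
(b) Floating fraction=rho_obj/rho=756/1025=0.738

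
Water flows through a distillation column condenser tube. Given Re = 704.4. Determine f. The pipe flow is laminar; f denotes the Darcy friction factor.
Formula: f = \frac{64}{Re}
f = 64/704.4 = 0.09086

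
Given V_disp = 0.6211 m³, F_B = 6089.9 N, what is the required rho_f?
Formula: F_B = \rho_f g V_{disp}
Substituting knowns: 6089.9 = rho_f·9.81·0.6211
Solving for rho_f: rho_f = 6089.9/(9.81·0.6211) = 999.5 kg/m³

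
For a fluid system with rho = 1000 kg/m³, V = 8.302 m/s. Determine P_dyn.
Formula: P_{dyn} = \frac{1}{2} \rho V^2
P_dyn = 0.5·1000·8.302²/1000 = 34.46 kPa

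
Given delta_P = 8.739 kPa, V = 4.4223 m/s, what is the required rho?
Formula: V = \sqrt{\frac{2 \Delta P}{\rho}}
Substituting knowns: 4.4223 = √(2·(8.739·1000)/rho)
Solving for rho: rho = 2·(8.739·1000)/4.4223² = 893.7 kg/m³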